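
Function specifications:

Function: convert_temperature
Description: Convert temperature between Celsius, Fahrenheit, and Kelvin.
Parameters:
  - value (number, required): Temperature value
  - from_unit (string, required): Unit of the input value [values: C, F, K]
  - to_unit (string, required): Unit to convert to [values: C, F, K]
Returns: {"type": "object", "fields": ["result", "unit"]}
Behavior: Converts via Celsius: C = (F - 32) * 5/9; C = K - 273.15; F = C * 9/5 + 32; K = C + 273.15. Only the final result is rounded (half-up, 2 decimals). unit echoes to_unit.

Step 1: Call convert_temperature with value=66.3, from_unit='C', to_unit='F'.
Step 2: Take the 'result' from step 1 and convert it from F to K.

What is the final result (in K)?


Step 1: convert_temperature(value=66.3, from_unit=C, to_unit=F)
  Input already in C: 66.3
  To F: 66.3 * 9/5 + 32 = 151.34
  Round to 2 decimals: 151.34
  -> result = 151.34 F
Step 2: convert_temperature(value=151.34, from_unit=F, to_unit=K)
  To C: (151.34 - 32) * 5/9 = 66.3
  To K: 66.3 + 273.15 = 339.45
  Round to 2 decimals: 339.45
  -> result = 339.45 K
339.45 K


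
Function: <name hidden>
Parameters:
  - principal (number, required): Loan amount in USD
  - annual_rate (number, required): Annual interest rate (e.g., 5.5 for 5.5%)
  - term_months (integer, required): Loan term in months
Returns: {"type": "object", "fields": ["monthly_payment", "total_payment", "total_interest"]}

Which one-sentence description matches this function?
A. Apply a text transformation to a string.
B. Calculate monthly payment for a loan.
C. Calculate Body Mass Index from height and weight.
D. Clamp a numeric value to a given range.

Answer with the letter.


Parameters principal, annual_rate, term_months and return ["monthly_payment", "total_payment", "total_interest"] fit: Calculate monthly payment for a loan.
B


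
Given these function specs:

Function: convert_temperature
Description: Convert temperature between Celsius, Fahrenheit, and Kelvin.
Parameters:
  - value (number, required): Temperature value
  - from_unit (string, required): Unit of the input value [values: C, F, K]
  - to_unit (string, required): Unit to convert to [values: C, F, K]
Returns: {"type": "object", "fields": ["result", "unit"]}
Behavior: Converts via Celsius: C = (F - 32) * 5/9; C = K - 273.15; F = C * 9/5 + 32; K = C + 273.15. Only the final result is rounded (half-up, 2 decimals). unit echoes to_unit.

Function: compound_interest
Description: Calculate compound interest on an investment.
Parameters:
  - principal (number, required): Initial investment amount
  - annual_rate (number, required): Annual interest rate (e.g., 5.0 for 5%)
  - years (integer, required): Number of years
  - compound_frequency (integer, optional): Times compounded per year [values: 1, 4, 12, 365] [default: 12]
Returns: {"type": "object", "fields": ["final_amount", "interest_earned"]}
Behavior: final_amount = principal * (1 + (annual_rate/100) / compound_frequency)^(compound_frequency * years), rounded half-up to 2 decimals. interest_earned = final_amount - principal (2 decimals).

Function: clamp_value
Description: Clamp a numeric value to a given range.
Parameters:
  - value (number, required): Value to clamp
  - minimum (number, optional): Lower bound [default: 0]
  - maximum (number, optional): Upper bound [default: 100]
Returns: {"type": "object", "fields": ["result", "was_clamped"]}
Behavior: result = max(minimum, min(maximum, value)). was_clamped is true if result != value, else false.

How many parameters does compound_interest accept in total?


Parameters of compound_interest: principal (required), annual_rate (required), years (required), compound_frequency (optional)
Total:
4


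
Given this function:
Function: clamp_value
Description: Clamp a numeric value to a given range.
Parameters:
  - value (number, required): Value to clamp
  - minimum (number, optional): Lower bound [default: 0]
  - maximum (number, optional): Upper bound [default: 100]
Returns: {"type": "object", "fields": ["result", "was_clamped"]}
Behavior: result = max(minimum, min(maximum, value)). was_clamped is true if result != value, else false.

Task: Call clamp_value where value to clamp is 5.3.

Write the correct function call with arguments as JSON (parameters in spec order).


Mapping each described value to its parameter name:
  'Value to clamp' -> value = 5.3
clamp_value({"value": 5.3})


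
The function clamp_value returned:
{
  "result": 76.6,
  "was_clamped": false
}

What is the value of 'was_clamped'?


false


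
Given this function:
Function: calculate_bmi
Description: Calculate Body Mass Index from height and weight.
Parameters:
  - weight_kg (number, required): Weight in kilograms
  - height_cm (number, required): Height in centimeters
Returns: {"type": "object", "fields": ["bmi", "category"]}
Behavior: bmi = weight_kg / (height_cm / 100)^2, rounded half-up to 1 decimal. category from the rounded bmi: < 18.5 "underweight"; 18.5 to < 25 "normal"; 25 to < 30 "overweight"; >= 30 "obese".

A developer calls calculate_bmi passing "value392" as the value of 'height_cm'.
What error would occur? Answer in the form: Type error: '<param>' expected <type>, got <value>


Spec: 'height_cm' is declared as number; "value392" is a string.
Type error: 'height_cm' expected number, got "value392"


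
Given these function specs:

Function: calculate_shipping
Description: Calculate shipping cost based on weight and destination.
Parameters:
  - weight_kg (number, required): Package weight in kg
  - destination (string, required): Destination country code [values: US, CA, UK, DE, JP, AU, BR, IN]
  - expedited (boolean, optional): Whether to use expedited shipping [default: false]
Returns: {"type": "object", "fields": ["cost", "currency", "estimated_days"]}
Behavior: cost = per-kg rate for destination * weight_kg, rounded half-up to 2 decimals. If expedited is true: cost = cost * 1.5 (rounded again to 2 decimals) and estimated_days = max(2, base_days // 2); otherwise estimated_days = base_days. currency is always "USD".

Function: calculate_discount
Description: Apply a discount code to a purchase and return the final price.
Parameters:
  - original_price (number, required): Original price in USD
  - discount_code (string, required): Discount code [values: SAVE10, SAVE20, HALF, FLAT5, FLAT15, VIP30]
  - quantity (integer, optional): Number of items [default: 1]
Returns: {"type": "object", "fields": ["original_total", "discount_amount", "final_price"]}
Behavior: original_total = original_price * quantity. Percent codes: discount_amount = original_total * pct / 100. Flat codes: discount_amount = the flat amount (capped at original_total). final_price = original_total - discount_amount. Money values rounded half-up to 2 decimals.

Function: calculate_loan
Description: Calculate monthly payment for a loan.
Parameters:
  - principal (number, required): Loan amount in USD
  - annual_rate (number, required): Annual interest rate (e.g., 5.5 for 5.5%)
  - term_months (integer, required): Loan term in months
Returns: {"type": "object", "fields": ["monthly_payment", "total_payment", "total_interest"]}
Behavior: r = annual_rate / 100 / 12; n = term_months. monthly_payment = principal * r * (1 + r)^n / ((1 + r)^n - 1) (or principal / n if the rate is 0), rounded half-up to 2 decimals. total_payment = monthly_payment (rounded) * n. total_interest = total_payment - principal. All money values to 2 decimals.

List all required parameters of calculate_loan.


Parameters of calculate_loan and their required/optional flag:
  principal: required
  annual_rate: required
  term_months: required
annual_rate, principal, term_months


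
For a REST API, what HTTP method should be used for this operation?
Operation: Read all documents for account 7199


GET = read, POST = create, PUT = update/replace, DELETE = remove
This operation is a read.
GET


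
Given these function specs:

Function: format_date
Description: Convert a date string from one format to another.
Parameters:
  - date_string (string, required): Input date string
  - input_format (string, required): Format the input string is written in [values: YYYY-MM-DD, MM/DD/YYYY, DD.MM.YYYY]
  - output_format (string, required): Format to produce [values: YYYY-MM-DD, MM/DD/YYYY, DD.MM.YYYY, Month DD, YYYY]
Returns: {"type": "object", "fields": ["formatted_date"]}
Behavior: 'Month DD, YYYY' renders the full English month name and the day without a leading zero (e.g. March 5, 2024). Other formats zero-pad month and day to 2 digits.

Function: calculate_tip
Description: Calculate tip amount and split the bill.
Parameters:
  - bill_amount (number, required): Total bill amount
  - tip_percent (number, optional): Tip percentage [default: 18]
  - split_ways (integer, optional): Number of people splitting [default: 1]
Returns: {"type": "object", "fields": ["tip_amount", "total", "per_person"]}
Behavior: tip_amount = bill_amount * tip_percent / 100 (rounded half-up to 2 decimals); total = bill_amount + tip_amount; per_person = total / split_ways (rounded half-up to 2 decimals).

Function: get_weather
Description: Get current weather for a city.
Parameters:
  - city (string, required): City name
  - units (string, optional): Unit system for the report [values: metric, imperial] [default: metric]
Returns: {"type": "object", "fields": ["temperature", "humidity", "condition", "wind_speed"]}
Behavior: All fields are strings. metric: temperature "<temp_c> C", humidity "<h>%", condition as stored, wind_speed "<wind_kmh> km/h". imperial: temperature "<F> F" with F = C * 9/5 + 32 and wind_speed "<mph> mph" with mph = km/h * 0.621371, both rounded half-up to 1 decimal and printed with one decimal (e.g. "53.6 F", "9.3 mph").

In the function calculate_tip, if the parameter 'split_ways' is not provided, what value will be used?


The calculate_tip spec declares:
  - split_ways (integer, optional): Number of people splitting [default: 1]
Default:
1


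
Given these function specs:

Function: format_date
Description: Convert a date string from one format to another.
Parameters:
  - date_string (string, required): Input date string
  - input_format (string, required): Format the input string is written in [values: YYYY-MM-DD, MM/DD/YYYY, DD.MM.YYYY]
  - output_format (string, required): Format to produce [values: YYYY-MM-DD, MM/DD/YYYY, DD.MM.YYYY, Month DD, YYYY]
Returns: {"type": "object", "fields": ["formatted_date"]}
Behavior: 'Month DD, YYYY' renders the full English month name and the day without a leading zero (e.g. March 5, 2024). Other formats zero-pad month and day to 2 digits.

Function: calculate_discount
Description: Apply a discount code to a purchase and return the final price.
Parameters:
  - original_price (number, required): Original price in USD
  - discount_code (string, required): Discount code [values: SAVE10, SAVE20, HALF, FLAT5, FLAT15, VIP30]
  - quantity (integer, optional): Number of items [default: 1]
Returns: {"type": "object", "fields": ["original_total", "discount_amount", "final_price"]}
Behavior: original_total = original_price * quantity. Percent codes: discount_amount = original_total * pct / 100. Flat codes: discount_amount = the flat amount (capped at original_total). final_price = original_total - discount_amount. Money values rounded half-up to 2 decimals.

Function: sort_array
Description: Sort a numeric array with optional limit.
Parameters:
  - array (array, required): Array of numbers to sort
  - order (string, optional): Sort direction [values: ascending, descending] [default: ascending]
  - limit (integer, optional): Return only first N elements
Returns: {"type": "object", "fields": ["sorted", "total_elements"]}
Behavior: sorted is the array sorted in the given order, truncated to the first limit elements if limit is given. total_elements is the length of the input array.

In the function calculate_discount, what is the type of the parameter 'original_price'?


The calculate_discount spec declares:
  - original_price (number, required): Original price in USD
Type:
number


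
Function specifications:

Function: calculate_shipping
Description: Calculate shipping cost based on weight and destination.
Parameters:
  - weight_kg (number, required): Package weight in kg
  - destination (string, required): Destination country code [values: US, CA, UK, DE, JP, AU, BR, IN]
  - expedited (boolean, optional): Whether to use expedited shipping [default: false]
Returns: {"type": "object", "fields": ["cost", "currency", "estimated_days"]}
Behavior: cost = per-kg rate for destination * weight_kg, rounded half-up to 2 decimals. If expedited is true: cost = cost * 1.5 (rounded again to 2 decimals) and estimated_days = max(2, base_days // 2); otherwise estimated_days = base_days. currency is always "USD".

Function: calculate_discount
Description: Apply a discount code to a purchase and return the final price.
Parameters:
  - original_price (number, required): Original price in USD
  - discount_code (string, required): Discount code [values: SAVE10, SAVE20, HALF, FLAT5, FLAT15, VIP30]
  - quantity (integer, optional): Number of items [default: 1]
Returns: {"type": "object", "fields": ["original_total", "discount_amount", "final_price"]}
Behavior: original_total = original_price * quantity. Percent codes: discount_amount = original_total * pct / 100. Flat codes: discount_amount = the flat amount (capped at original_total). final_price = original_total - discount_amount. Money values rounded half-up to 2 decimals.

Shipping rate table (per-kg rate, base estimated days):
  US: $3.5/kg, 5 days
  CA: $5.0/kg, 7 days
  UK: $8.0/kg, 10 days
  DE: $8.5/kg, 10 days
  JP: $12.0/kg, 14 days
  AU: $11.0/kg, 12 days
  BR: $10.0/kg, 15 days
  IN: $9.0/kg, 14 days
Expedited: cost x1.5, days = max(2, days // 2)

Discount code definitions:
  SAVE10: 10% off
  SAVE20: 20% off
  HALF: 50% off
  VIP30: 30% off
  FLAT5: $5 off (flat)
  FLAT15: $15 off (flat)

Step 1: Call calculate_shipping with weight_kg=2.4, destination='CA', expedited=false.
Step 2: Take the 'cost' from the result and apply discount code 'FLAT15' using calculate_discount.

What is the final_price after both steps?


Step 1: calculate_shipping(weight_kg=2.4, destination=CA, expedited=false)
  Rate for CA: $5.0/kg, base 7 days
  cost = 5.0 * 2.4 = 12 -> 12.00
  expedited not set/false: estimated_days = 7
  -> cost = 12.00 USD
Step 2: calculate_discount(original_price=12.0, discount_code=FLAT15, quantity=1)
  original_total = 12.0 * 1 = 12.00
  FLAT15 = $15 flat: discount_amount = min(15.00, 12.00) = 12.00
  final_price = 12.00 - 12.00 = 0.00
  -> final_price = 0.00
$0.00


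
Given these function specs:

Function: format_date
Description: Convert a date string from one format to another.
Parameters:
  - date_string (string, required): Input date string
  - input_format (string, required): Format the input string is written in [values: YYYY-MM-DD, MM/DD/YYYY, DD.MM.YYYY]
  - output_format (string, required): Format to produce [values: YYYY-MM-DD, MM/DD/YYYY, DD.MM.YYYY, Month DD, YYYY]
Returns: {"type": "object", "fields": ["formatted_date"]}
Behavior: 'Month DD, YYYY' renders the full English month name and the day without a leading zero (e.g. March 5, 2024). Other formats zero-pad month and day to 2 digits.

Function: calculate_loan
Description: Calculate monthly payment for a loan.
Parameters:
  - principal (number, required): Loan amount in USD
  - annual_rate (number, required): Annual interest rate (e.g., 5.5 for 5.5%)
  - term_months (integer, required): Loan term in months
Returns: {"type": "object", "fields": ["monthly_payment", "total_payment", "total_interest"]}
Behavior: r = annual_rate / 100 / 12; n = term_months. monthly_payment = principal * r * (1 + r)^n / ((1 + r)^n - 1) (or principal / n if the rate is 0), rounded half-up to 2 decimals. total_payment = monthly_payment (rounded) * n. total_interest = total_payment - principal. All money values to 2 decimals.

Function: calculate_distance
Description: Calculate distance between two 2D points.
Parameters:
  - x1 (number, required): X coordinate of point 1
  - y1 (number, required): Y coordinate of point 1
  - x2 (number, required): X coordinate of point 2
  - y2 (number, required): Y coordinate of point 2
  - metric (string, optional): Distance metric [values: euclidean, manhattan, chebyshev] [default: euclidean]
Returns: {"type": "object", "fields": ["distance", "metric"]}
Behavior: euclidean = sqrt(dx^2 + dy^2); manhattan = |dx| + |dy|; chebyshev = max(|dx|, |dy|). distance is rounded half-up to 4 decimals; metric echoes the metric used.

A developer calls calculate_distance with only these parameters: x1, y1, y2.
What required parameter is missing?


Required parameters: x1, y1, x2, y2
Provided: x1, y1, y2
Missing: x2
x2


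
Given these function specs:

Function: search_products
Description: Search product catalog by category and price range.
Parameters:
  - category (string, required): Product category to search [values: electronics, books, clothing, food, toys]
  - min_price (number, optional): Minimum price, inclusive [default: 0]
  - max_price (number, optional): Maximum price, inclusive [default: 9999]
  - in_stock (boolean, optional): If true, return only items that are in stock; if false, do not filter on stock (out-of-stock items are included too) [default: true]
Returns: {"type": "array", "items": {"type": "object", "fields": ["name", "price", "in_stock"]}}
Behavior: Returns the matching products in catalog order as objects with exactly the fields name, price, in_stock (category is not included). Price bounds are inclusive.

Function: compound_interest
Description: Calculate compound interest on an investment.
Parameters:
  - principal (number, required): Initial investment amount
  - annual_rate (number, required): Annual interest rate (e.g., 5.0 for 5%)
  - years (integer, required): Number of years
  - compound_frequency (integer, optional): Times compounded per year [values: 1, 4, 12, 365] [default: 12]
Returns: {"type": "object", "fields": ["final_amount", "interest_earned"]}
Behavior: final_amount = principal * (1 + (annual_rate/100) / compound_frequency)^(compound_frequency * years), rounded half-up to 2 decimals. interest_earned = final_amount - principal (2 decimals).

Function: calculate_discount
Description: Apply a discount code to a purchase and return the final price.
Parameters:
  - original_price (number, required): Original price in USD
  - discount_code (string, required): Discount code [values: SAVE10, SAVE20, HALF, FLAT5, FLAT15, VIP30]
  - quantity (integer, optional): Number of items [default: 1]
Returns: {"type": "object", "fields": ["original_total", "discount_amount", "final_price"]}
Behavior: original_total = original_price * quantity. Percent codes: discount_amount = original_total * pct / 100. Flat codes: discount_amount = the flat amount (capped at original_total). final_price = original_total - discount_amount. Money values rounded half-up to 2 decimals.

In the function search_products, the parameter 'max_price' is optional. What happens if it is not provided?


The search_products spec declares:
  - max_price (number, optional): Maximum price, inclusive [default: 9999]
It defaults to 9999


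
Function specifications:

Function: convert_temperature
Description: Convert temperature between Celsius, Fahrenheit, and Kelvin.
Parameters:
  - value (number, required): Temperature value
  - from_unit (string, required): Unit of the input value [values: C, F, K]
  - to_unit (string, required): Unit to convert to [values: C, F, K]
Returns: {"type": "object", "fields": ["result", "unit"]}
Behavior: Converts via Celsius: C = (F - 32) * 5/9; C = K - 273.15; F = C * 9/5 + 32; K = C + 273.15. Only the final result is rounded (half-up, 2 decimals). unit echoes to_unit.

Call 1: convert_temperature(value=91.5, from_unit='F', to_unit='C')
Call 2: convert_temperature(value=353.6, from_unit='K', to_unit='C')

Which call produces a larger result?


Call 1:
  To C: (91.5 - 32) * 5/9 = 33.055556
  Target is C: 33.055556
  Round to 2 decimals: 33.06
  -> 33.06 C
Call 2:
  To C: 353.6 - 273.15 = 80.45
  Target is C: 80.45
  Round to 2 decimals: 80.45
  -> 80.45 C
Call 2 (80.45 C)


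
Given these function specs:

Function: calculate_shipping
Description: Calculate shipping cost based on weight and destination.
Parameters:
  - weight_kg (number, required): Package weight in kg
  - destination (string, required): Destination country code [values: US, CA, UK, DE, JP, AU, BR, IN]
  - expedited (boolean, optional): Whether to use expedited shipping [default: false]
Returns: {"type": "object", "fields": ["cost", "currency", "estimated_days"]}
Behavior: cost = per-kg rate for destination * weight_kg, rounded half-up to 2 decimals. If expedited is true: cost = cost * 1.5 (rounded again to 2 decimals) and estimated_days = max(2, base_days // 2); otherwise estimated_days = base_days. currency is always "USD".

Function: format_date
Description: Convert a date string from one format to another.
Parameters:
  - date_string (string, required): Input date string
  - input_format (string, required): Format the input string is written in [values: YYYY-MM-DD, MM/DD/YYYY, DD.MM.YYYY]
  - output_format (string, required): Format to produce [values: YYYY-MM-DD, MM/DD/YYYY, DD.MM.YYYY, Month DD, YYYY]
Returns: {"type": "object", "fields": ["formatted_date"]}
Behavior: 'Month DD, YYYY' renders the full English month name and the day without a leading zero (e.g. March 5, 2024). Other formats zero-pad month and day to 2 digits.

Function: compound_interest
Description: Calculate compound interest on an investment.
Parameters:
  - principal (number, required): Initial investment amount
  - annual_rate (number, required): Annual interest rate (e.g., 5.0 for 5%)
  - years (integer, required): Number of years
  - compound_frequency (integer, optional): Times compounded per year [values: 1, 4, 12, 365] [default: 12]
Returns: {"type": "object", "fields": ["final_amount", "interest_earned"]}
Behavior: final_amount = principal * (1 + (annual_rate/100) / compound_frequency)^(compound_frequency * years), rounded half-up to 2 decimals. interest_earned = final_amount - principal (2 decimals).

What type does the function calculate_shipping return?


The calculate_shipping spec declares Returns: {"type": "object", "fields": ["cost", "currency", "estimated_days"]}
Type:
object


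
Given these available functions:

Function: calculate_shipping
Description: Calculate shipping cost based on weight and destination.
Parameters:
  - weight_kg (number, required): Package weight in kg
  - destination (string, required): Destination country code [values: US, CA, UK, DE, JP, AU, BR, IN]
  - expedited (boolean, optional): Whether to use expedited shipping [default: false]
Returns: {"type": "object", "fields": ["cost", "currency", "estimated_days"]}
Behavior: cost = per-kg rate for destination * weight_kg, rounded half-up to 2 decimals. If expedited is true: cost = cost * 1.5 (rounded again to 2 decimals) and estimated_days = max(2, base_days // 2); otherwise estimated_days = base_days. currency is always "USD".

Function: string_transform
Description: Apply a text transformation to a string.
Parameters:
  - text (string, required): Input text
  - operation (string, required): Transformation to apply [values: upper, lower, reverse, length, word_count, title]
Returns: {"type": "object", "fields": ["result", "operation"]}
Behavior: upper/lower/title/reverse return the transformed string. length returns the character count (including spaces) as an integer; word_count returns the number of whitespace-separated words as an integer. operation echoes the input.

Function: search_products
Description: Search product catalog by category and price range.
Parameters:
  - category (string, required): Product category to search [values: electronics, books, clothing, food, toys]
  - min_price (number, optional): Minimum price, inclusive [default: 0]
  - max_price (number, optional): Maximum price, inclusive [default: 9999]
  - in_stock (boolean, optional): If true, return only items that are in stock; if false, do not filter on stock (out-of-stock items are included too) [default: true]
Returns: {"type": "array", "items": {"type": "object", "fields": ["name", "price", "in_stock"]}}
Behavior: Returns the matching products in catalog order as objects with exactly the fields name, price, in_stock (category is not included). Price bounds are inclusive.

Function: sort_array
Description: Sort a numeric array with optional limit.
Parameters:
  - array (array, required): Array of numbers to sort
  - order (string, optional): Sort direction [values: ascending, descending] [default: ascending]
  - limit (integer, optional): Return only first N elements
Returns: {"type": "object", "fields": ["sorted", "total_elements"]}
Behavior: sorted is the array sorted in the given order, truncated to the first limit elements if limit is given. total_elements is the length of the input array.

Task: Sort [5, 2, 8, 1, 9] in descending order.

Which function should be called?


The task needs a function whose description is: Sort a numeric array with optional limit.
sort_array


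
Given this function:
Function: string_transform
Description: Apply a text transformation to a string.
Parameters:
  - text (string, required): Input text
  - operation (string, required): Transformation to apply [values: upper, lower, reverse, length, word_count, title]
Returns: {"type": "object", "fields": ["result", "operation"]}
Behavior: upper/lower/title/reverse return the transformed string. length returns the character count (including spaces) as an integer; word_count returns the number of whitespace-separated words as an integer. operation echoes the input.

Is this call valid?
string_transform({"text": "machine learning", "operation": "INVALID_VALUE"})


Checking parameter values...
Parameter 'operation' has value 'INVALID_VALUE' not in allowed: upper, lower, reverse, length, word_count, title
Invalid - 'operation' must be one of upper, lower, reverse, length, word_count, title


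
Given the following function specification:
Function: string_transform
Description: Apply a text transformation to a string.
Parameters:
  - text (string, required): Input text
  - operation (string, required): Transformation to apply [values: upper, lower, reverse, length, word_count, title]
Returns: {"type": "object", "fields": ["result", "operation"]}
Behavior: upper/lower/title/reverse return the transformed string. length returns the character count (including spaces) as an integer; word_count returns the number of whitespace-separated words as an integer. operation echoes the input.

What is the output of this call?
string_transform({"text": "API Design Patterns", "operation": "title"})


title('API Design Patterns') = 'Api Design Patterns'
Output:
{"result": "Api Design Patterns", "operation": "title"}


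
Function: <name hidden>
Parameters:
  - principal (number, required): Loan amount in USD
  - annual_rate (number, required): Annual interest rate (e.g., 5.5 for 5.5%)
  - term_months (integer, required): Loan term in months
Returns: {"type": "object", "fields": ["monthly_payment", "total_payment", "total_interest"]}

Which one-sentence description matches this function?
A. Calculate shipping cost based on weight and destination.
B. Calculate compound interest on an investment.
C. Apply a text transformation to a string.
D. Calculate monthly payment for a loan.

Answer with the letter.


Parameters principal, annual_rate, term_months and return ["monthly_payment", "total_payment", "total_interest"] fit: Calculate monthly payment for a loan.
D


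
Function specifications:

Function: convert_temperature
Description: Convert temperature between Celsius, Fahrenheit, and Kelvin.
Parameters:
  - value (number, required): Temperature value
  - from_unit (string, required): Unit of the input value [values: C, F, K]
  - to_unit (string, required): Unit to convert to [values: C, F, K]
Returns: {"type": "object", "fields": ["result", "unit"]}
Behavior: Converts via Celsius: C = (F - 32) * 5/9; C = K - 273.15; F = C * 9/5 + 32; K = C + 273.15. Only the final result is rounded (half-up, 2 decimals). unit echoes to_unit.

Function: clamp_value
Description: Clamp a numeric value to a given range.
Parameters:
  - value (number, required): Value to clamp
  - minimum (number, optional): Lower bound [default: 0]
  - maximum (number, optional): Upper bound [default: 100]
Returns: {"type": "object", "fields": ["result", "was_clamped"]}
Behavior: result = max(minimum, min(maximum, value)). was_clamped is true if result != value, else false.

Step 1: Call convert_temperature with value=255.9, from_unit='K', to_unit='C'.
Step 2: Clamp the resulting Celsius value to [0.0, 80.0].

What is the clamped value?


Step 1: convert_temperature(value=255.9, from_unit=K, to_unit=C)
  To C: 255.9 - 273.15 = -17.25
  Target is C: -17.25
  Round to 2 decimals: -17.25
  -> result = -17.25 C
Step 2: clamp_value(value=-17.25, minimum=0.0, maximum=80.0)
  result = max(0.0, min(80.0, -17.25)) = max(0.0, -17.25) = 0.0
  was_clamped = (0.0 != -17.25) = true
  -> result = 0.0
0.0


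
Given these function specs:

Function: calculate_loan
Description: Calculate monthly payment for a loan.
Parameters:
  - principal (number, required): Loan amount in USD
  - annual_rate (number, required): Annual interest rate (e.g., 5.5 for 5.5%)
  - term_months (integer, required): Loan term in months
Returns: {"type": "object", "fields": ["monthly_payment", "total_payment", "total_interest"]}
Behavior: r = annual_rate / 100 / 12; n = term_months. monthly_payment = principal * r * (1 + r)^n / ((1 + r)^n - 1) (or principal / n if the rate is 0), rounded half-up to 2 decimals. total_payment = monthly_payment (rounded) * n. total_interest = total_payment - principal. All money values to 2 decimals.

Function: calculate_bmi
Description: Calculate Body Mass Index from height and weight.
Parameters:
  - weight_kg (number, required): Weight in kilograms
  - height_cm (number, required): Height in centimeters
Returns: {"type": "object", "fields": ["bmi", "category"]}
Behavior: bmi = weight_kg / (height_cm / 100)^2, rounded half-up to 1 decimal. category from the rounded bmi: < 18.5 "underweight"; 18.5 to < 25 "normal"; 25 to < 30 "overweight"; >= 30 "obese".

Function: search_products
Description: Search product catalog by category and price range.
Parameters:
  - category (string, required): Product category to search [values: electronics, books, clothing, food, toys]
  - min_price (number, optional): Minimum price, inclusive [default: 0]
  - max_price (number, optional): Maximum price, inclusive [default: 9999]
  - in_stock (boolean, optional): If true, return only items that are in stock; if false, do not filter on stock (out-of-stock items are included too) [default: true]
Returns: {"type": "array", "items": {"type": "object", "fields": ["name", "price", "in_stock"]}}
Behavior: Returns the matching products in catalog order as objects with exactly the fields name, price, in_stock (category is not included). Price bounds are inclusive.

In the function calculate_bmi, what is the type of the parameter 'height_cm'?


The calculate_bmi spec declares:
  - height_cm (number, required): Height in centimeters
Type:
number


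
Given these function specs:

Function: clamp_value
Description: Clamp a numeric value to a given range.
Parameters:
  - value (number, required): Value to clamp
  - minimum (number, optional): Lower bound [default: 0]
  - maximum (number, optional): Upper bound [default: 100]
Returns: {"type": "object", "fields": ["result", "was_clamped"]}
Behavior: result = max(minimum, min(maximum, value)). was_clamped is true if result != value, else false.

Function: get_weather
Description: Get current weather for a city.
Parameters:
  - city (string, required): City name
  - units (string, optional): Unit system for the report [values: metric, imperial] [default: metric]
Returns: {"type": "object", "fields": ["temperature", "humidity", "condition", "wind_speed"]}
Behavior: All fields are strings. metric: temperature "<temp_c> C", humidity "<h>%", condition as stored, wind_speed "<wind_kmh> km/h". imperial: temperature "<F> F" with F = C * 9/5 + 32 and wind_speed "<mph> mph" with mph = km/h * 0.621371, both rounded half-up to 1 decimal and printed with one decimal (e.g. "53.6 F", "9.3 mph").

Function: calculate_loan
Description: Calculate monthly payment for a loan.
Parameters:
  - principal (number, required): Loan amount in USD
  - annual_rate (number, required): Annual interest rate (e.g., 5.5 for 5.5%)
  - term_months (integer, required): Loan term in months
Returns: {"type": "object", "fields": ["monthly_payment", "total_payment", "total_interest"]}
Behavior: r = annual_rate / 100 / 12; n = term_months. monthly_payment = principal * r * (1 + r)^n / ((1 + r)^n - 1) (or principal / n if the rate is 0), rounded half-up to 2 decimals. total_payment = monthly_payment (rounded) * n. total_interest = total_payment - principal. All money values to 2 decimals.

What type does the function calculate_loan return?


The calculate_loan spec declares Returns: {"type": "object", "fields": ["monthly_payment", "total_payment", "total_interest"]}
Type:
object


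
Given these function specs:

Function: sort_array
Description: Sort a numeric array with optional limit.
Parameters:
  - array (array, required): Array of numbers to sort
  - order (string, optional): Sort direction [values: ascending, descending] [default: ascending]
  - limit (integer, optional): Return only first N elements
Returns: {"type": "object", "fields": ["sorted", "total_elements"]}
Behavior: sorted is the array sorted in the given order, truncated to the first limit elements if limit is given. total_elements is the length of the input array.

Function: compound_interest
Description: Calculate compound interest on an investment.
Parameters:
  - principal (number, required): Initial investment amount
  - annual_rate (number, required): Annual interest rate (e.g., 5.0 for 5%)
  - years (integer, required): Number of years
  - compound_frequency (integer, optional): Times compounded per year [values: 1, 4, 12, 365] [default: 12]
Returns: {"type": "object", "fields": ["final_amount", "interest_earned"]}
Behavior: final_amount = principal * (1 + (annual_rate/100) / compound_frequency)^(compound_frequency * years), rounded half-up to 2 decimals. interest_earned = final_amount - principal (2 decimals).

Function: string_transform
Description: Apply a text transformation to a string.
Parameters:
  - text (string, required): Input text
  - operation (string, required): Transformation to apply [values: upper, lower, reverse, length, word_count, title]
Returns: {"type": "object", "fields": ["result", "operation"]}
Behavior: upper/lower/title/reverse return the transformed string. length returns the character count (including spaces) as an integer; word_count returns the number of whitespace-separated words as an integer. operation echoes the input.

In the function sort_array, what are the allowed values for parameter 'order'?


The sort_array spec declares:
  - order (string, optional): Sort direction [values: ascending, descending] [default: ascending]
Allowed values:
ascending, descending


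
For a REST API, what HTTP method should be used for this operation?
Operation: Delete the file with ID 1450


GET = read, POST = create, PUT = update/replace, DELETE = remove
This operation is a removal.
DELETE


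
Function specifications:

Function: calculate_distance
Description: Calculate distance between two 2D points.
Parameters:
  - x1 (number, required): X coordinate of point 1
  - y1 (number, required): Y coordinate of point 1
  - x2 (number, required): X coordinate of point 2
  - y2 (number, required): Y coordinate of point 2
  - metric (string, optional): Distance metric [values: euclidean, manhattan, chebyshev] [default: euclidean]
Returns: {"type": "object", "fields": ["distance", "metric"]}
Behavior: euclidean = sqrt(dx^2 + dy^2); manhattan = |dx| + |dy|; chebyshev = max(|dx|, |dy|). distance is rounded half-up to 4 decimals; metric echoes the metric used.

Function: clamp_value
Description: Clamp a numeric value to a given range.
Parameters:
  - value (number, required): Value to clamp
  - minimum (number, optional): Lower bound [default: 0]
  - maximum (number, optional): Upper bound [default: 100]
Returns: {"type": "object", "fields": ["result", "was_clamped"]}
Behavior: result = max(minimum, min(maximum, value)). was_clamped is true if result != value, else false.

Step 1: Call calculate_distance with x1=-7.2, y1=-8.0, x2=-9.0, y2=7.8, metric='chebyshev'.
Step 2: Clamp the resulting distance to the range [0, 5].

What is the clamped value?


Step 1: calculate_distance (chebyshev)
  |dx| = |-9 - -7.2| = 1.8; |dy| = |7.8 - -8| = 15.8
  chebyshev: max(1.8, 15.8) = 15.8
  Round to 4 decimals: 15.8
  -> distance = 15.8
Step 2: clamp_value(value=15.8, minimum=0, maximum=5)
  result = max(0, min(5, 15.8)) = max(0, 5) = 5
  was_clamped = (5 != 15.8) = true
  -> result = 5
5


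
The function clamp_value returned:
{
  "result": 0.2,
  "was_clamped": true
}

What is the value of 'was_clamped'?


true


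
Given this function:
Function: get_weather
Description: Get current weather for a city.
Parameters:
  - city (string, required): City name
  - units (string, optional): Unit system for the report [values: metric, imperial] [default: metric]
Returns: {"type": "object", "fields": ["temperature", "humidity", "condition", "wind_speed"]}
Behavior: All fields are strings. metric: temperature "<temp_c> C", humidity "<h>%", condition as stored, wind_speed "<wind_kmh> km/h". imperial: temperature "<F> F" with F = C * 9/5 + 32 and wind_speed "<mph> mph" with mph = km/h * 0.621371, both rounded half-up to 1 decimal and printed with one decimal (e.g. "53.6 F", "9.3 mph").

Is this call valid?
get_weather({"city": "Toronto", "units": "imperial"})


Checking all required parameters present and types match... All valid.
Valid


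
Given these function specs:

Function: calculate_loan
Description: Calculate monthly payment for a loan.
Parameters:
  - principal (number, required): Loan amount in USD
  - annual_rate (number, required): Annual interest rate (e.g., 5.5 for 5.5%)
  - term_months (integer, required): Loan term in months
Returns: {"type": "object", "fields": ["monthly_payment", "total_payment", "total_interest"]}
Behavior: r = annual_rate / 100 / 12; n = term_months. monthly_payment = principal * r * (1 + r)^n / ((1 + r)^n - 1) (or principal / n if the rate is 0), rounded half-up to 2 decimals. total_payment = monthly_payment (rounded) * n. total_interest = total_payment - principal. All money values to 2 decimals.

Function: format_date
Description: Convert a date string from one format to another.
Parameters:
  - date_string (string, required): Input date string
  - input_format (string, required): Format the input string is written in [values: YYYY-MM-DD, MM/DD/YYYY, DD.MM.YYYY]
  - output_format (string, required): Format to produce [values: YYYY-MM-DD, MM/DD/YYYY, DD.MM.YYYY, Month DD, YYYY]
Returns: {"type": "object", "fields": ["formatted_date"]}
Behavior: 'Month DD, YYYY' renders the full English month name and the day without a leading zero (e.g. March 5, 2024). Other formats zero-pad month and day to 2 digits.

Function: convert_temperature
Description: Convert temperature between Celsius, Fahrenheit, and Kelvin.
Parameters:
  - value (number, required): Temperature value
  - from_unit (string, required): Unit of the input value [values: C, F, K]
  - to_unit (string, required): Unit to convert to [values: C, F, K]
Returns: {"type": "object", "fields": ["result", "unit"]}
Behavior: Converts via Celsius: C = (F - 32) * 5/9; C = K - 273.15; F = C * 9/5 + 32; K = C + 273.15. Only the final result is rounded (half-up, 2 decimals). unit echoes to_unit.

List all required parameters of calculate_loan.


Parameters of calculate_loan and their required/optional flag:
  principal: required
  annual_rate: required
  term_months: required
annual_rate, principal, term_months


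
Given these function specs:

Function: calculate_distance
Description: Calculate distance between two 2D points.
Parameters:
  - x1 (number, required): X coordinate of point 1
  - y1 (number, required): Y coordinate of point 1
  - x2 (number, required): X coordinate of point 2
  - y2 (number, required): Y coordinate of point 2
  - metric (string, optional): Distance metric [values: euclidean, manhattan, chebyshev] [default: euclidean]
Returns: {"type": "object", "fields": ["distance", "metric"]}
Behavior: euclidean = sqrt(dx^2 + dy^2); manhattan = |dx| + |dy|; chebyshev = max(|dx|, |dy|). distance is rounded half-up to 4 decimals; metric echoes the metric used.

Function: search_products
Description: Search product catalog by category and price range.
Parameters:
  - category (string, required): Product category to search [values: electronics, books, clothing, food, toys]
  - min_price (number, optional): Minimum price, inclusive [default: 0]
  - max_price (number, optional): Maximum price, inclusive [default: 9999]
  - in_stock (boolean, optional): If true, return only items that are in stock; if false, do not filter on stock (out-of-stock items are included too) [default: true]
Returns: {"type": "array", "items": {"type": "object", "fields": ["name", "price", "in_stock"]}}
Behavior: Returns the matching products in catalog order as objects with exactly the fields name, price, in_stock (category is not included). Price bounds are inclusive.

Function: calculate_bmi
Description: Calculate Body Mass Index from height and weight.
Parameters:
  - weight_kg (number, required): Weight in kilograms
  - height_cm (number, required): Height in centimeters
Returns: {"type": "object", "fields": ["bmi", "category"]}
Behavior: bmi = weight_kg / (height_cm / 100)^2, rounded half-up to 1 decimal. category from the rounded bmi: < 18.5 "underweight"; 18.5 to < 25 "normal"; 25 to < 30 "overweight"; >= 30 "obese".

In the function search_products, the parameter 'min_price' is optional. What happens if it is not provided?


The search_products spec declares:
  - min_price (number, optional): Minimum price, inclusive [default: 0]
It defaults to 0
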